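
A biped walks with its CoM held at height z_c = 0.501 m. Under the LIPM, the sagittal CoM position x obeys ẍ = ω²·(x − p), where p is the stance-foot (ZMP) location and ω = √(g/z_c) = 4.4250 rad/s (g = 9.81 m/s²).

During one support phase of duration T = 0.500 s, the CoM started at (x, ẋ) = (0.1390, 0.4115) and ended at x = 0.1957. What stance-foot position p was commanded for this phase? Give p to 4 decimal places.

ωT = 4.4250·0.500 = 2.212500; cosh(ωT) = 4.623980, sinh(ωT) = 4.514554
x(T) = p + (x₀−p)·cosh(ωT) + (ẋ₀/ω)·sinh(ωT) ⇒ p·(1 − cosh) = x(T) − x₀·cosh − (ẋ₀/ω)·sinh
numerator   = 0.1957 − (0.1390)·4.623980 − (0.4115/4.4250)·4.514554 = -0.866861
denominator = 1 − 4.623980 = -3.623980
p = -0.866861 / -3.623980 = 0.2392

p = 0.2392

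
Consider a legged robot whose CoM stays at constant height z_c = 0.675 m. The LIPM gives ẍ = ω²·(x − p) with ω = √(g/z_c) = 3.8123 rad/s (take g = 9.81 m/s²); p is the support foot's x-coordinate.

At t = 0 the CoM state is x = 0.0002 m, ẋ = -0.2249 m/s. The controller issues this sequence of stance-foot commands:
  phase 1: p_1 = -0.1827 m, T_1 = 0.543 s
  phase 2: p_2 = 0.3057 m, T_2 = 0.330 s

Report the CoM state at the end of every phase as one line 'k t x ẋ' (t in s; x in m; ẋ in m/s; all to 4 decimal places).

1 0.5430 0.3236 1.8137
2 0.8730 1.1091 3.5587

phase 1: p=-0.1827, T=0.543, ωT=2.070079, cosh=4.025812, sinh=3.899636; start (x,ẋ)=(0.000200, -0.224900) → end (x,ẋ)=(0.323569, 1.813693)
phase 2: p=0.3057, T=0.330, ωT=1.258059, cosh=1.901395, sinh=1.617190; start (x,ẋ)=(0.323569, 1.813693) → end (x,ẋ)=(1.109050, 3.558712)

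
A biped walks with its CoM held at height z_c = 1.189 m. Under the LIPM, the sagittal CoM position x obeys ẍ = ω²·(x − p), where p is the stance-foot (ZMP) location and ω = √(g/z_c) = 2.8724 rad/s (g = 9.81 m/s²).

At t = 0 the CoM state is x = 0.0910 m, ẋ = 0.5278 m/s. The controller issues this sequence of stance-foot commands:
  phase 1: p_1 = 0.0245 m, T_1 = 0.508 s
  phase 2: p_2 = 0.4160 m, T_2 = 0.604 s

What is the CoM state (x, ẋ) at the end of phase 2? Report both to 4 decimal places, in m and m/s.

x = 2.3210, ẋ = 5.6842

phase 1: p=0.0245, T=0.508, ωT=1.459179, cosh=2.267427, sinh=2.035000; start (x,ẋ)=(0.091000, 0.527800) → end (x,ẋ)=(0.549213, 1.585463)
phase 2: p=0.4160, T=0.604, ωT=1.734930, cosh=2.922471, sinh=2.746058; start (x,ẋ)=(0.549213, 1.585463) → end (x,ẋ)=(2.321036, 5.684219)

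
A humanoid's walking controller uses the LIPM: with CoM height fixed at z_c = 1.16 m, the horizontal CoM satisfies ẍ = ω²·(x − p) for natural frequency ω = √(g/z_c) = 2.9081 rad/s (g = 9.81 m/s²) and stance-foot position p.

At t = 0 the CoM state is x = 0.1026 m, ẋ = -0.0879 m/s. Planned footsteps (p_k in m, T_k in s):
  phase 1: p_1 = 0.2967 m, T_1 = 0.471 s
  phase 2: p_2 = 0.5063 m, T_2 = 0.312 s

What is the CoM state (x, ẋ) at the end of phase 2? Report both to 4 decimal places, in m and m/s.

x = -0.8974, ẋ = -3.7872

phase 1: p=0.2967, T=0.471, ωT=1.369715, cosh=2.094205, sinh=1.840025; start (x,ẋ)=(0.102600, -0.087900) → end (x,ẋ)=(-0.165402, -1.222705)
phase 2: p=0.5063, T=0.312, ωT=0.907327, cosh=1.440646, sinh=1.037045; start (x,ẋ)=(-0.165402, -1.222705) → end (x,ẋ)=(-0.897408, -3.787224)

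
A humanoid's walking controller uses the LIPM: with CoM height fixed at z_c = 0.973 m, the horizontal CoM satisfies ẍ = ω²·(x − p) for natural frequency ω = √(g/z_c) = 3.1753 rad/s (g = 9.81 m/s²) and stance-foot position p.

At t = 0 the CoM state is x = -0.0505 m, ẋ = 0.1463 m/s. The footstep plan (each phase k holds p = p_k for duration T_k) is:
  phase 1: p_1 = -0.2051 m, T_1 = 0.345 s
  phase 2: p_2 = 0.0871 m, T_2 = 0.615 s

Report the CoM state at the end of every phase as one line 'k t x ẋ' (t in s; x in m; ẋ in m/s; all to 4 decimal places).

1 0.3450 0.1131 0.8952
2 0.9600 1.1542 3.5036

phase 1: p=-0.2051, T=0.345, ωT=1.095479, cosh=1.662496, sinh=1.328117; start (x,ẋ)=(-0.050500, 0.146300) → end (x,ẋ)=(0.113114, 0.895198)
phase 2: p=0.0871, T=0.615, ωT=1.952810, cosh=3.595169, sinh=3.453294; start (x,ẋ)=(0.113114, 0.895198) → end (x,ẋ)=(1.154196, 3.503638)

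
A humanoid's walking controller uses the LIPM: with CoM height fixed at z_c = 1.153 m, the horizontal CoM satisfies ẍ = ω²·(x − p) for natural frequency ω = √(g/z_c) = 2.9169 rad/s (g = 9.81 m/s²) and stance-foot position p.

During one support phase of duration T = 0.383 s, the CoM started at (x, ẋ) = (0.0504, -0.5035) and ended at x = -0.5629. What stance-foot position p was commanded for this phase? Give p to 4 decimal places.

ωT = 2.9169·0.383 = 1.117173; cosh(ωT) = 1.691702, sinh(ωT) = 1.364499
x(T) = p + (x₀−p)·cosh(ωT) + (ẋ₀/ω)·sinh(ωT) ⇒ p·(1 − cosh) = x(T) − x₀·cosh − (ẋ₀/ω)·sinh
numerator   = -0.5629 − (0.0504)·1.691702 − (-0.5035/2.9169)·1.364499 = -0.412629
denominator = 1 − 1.691702 = -0.691702
p = -0.412629 / -0.691702 = 0.5965

p = 0.5965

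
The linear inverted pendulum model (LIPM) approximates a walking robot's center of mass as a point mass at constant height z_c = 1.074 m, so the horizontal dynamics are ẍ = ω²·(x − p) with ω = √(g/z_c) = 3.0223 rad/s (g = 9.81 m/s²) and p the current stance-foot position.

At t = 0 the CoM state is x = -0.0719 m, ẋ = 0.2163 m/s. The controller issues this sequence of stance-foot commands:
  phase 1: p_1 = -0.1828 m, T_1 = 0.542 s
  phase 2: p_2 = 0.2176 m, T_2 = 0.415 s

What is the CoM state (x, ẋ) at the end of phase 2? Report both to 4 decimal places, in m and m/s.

phase 1: p=-0.1828, T=0.542, ωT=1.638087, cosh=2.669833, sinh=2.475482; start (x,ẋ)=(-0.071900, 0.216300) → end (x,ẋ)=(0.290450, 1.407200)
phase 2: p=0.2176, T=0.415, ωT=1.254254, cosh=1.895256, sinh=1.609968; start (x,ẋ)=(0.290450, 1.407200) → end (x,ẋ)=(1.105279, 3.021477)

x = 1.1053, ẋ = 3.0215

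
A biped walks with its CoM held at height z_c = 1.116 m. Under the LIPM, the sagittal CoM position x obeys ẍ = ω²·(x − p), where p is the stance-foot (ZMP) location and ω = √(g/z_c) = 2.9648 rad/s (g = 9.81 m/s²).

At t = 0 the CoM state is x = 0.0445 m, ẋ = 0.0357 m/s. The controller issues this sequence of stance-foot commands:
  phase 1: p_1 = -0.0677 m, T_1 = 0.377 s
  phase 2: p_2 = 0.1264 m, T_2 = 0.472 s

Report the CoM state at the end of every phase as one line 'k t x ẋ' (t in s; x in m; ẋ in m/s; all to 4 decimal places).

1 0.3770 0.1386 0.5146
2 0.8490 0.4830 1.1754

phase 1: p=-0.0677, T=0.377, ωT=1.117730, cosh=1.692463, sinh=1.365441; start (x,ẋ)=(0.044500, 0.035700) → end (x,ẋ)=(0.138636, 0.514636)
phase 2: p=0.1264, T=0.472, ωT=1.399386, cosh=2.149729, sinh=1.902980; start (x,ẋ)=(0.138636, 0.514636) → end (x,ẋ)=(0.483027, 1.175362)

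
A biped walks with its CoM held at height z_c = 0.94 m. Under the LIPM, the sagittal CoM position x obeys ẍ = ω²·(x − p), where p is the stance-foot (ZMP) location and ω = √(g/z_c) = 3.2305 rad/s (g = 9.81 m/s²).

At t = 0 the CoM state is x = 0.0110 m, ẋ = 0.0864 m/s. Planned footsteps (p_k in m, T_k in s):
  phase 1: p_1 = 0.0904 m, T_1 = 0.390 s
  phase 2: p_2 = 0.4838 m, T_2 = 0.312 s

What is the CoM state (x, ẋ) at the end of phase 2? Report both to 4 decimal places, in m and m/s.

phase 1: p=0.0904, T=0.390, ωT=1.259895, cosh=1.904368, sinh=1.620684; start (x,ẋ)=(0.011000, 0.086400) → end (x,ẋ)=(-0.017461, -0.251171)
phase 2: p=0.4838, T=0.312, ωT=1.007916, cosh=1.552432, sinh=1.187453; start (x,ẋ)=(-0.017461, -0.251171) → end (x,ẋ)=(-0.386699, -2.312798)

x = -0.3867, ẋ = -2.3128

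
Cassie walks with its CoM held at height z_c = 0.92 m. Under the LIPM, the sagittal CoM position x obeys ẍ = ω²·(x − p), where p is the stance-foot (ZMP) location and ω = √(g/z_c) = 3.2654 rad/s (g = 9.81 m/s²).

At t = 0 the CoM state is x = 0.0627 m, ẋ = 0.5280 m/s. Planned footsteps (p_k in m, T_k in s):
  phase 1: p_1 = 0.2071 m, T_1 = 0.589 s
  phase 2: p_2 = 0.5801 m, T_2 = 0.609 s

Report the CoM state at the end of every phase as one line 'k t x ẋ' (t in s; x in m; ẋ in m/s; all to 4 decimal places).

phase 1: p=0.2071, T=0.589, ωT=1.923321, cosh=3.494883, sinh=3.348762; start (x,ẋ)=(0.062700, 0.528000) → end (x,ẋ)=(0.243918, 0.266277)
phase 2: p=0.5801, T=0.609, ωT=1.988629, cosh=3.721196, sinh=3.584313; start (x,ẋ)=(0.243918, 0.266277) → end (x,ẋ)=(-0.378615, -2.943874)

1 0.5890 0.2439 0.2663
2 1.1980 -0.3786 -2.9439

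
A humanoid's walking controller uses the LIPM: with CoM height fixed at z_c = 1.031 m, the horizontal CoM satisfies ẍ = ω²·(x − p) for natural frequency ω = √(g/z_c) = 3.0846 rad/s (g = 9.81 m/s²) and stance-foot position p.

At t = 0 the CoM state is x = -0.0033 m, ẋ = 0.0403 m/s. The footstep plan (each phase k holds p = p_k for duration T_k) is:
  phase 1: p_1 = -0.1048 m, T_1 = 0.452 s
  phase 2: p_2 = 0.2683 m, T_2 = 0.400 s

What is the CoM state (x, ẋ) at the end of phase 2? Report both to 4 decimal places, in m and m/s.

phase 1: p=-0.1048, T=0.452, ωT=1.394239, cosh=2.139964, sinh=1.891942; start (x,ẋ)=(-0.003300, 0.040300) → end (x,ẋ)=(0.137124, 0.678583)
phase 2: p=0.2683, T=0.400, ωT=1.233840, cosh=1.862782, sinh=1.571610; start (x,ẋ)=(0.137124, 0.678583) → end (x,ẋ)=(0.369688, 0.628140)

x = 0.3697, ẋ = 0.6281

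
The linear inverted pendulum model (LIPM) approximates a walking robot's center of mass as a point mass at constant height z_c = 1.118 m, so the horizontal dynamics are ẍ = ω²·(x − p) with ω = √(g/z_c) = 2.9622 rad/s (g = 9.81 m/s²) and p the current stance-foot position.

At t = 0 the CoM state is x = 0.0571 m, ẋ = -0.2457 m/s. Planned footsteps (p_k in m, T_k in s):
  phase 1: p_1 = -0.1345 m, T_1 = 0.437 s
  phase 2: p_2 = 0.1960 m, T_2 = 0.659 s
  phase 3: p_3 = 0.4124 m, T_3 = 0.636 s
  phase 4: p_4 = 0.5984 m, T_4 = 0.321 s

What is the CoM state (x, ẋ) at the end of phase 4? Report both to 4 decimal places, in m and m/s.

phase 1: p=-0.1345, T=0.437, ωT=1.294481, cosh=1.961572, sinh=1.687532; start (x,ẋ)=(0.057100, -0.245700) → end (x,ẋ)=(0.101365, 0.475813)
phase 2: p=0.1960, T=0.659, ωT=1.952090, cosh=3.592684, sinh=3.450707; start (x,ẋ)=(0.101365, 0.475813) → end (x,ẋ)=(0.410286, 0.742113)
phase 3: p=0.4124, T=0.636, ωT=1.883959, cosh=3.365745, sinh=3.213758; start (x,ẋ)=(0.410286, 0.742113) → end (x,ẋ)=(1.210421, 2.477640)
phase 4: p=0.5984, T=0.321, ωT=0.950866, cosh=1.487178, sinh=1.100772; start (x,ẋ)=(1.210421, 2.477640) → end (x,ẋ)=(2.429290, 5.680312)

x = 2.4293, ẋ = 5.6803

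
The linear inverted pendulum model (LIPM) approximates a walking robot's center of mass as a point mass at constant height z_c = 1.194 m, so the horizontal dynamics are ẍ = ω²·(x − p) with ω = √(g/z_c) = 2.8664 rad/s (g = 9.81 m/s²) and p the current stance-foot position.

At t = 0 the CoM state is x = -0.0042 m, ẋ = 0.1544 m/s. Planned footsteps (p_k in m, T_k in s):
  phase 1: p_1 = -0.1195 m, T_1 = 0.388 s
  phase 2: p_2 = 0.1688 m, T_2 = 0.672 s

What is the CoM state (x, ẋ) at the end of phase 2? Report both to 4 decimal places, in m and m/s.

x = 0.9253, ẋ = 2.2803

phase 1: p=-0.1195, T=0.388, ωT=1.112163, cosh=1.684888, sinh=1.356041; start (x,ẋ)=(-0.004200, 0.154400) → end (x,ẋ)=(0.147811, 0.708313)
phase 2: p=0.1688, T=0.672, ωT=1.926221, cosh=3.504610, sinh=3.358912; start (x,ẋ)=(0.147811, 0.708313) → end (x,ẋ)=(0.925260, 2.280283)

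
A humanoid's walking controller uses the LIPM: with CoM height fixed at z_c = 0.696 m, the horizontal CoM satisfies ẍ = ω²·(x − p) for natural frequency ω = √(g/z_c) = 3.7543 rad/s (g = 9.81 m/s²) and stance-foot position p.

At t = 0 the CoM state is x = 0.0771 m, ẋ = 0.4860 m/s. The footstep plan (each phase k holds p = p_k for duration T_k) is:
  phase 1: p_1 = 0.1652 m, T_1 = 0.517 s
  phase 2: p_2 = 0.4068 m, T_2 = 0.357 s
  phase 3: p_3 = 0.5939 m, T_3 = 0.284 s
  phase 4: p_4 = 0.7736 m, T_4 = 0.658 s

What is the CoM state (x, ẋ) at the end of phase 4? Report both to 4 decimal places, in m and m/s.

phase 1: p=0.1652, T=0.517, ωT=1.940973, cosh=3.554545, sinh=3.410981; start (x,ẋ)=(0.077100, 0.486000) → end (x,ẋ)=(0.293601, 0.599314)
phase 2: p=0.4068, T=0.357, ωT=1.340285, cosh=2.040952, sinh=1.779181; start (x,ẋ)=(0.293601, 0.599314) → end (x,ẋ)=(0.459785, 0.467052)
phase 3: p=0.5939, T=0.284, ωT=1.066221, cosh=1.624345, sinh=1.280038; start (x,ẋ)=(0.459785, 0.467052) → end (x,ẋ)=(0.535293, 0.114143)
phase 4: p=0.7736, T=0.658, ωT=2.470329, cosh=5.955449, sinh=5.870892; start (x,ẋ)=(0.535293, 0.114143) → end (x,ẋ)=(-0.467130, -4.572772)

x = -0.4671, ẋ = -4.5728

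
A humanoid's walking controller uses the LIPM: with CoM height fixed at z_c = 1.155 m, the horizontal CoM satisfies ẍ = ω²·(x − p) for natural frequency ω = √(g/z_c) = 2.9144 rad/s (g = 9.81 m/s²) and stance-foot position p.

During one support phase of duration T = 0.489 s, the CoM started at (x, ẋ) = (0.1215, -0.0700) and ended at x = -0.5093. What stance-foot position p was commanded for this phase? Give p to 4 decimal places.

ωT = 2.9144·0.489 = 1.425142; cosh(ωT) = 2.199461, sinh(ωT) = 1.958986
x(T) = p + (x₀−p)·cosh(ωT) + (ẋ₀/ω)·sinh(ωT) ⇒ p·(1 − cosh) = x(T) − x₀·cosh − (ẋ₀/ω)·sinh
numerator   = -0.5093 − (0.1215)·2.199461 − (-0.0700/2.9144)·1.958986 = -0.729482
denominator = 1 − 2.199461 = -1.199461
p = -0.729482 / -1.199461 = 0.6082

p = 0.6082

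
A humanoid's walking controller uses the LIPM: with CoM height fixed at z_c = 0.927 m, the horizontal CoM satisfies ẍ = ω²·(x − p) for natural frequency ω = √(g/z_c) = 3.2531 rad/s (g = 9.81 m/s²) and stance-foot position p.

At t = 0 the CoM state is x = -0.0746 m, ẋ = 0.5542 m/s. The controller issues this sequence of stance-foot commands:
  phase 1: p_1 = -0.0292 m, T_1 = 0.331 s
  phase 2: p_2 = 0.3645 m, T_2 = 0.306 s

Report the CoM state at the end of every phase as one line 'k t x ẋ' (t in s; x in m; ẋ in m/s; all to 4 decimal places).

phase 1: p=-0.0292, T=0.331, ωT=1.076776, cosh=1.637947, sinh=1.297255; start (x,ẋ)=(-0.074600, 0.554200) → end (x,ẋ)=(0.117438, 0.716158)
phase 2: p=0.3645, T=0.306, ωT=0.995449, cosh=1.537748, sinh=1.168190; start (x,ẋ)=(0.117438, 0.716158) → end (x,ẋ)=(0.241754, 0.162376)

1 0.3310 0.1174 0.7162
2 0.6370 0.2418 0.1624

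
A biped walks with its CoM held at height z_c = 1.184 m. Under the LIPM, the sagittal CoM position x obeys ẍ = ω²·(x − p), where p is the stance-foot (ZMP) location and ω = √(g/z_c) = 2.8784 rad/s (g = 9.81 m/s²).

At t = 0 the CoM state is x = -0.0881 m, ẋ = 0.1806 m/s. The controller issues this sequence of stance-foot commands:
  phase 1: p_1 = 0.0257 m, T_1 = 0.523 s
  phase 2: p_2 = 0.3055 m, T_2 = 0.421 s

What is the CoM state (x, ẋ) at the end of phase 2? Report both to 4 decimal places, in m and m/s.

x = -0.5984, ẋ = -2.3286

phase 1: p=0.0257, T=0.523, ωT=1.505403, cosh=2.363949, sinh=2.142021; start (x,ẋ)=(-0.088100, 0.180600) → end (x,ẋ)=(-0.108920, -0.274715)
phase 2: p=0.3055, T=0.421, ωT=1.211806, cosh=1.828603, sinh=1.530944; start (x,ẋ)=(-0.108920, -0.274715) → end (x,ẋ)=(-0.598424, -2.328558)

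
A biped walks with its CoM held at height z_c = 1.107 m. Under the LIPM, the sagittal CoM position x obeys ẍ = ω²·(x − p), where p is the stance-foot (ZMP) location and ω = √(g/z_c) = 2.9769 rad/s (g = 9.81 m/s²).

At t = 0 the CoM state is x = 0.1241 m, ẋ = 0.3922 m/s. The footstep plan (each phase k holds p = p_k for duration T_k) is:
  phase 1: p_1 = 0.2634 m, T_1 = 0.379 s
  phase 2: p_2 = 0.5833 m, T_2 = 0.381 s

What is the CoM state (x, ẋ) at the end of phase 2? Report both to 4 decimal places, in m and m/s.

x = -0.0158, ẋ = -1.3930

phase 1: p=0.2634, T=0.379, ωT=1.128245, cosh=1.706915, sinh=1.383314; start (x,ẋ)=(0.124100, 0.392200) → end (x,ẋ)=(0.207875, 0.095816)
phase 2: p=0.5833, T=0.381, ωT=1.134199, cosh=1.715181, sinh=1.393501; start (x,ẋ)=(0.207875, 0.095816) → end (x,ẋ)=(-0.015769, -1.393037)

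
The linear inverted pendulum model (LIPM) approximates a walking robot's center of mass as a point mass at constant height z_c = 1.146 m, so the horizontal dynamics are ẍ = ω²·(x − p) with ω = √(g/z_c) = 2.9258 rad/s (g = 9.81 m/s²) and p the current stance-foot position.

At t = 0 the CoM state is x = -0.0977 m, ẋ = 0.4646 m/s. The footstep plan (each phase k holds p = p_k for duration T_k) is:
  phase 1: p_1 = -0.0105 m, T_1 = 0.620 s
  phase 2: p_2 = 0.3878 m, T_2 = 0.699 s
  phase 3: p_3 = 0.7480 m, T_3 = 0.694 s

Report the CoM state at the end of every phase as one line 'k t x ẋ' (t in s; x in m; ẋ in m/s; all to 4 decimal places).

1 0.6200 0.1891 0.7012
2 1.3190 0.5176 0.5458
3 2.0130 0.5536 -0.4086

phase 1: p=-0.0105, T=0.620, ωT=1.813996, cosh=3.148958, sinh=2.985956; start (x,ẋ)=(-0.097700, 0.464600) → end (x,ẋ)=(0.189063, 0.701199)
phase 2: p=0.3878, T=0.699, ωT=2.045134, cosh=3.929779, sinh=3.800417; start (x,ẋ)=(0.189063, 0.701199) → end (x,ẋ)=(0.517619, 0.545755)
phase 3: p=0.7480, T=0.694, ωT=2.030505, cosh=3.874602, sinh=3.743332; start (x,ẋ)=(0.517619, 0.545755) → end (x,ẋ)=(0.553617, -0.408602)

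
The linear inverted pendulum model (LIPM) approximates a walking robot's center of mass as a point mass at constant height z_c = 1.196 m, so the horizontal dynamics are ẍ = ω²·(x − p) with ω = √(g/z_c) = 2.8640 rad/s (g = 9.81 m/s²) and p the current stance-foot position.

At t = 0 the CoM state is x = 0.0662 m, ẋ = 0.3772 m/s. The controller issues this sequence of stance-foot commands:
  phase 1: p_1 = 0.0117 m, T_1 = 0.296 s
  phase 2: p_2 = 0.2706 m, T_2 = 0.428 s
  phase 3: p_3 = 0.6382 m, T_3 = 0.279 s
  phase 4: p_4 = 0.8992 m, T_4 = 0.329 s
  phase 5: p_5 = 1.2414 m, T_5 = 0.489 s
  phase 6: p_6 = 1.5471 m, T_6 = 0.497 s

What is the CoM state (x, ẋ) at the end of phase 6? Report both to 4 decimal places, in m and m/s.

x = 3.4474, ẋ = 5.7424

phase 1: p=0.0117, T=0.296, ωT=0.847744, cosh=1.381377, sinh=0.952997; start (x,ẋ)=(0.066200, 0.377200) → end (x,ẋ)=(0.212499, 0.669807)
phase 2: p=0.2706, T=0.428, ωT=1.225792, cosh=1.850194, sinh=1.556669; start (x,ẋ)=(0.212499, 0.669807) → end (x,ẋ)=(0.527161, 0.980239)
phase 3: p=0.6382, T=0.279, ωT=0.799056, cosh=1.336597, sinh=0.886844; start (x,ẋ)=(0.527161, 0.980239) → end (x,ẋ)=(0.793319, 1.028155)
phase 4: p=0.8992, T=0.329, ωT=0.942256, cosh=1.477755, sinh=1.088008; start (x,ẋ)=(0.793319, 1.028155) → end (x,ẋ)=(1.133320, 1.189429)
phase 5: p=1.2414, T=0.489, ωT=1.400496, cosh=2.151843, sinh=1.905369; start (x,ẋ)=(1.133320, 1.189429) → end (x,ẋ)=(1.800135, 1.969675)
phase 6: p=1.5471, T=0.497, ωT=1.423408, cosh=2.196068, sinh=1.955176; start (x,ẋ)=(1.800135, 1.969675) → end (x,ẋ)=(3.447426, 5.742441)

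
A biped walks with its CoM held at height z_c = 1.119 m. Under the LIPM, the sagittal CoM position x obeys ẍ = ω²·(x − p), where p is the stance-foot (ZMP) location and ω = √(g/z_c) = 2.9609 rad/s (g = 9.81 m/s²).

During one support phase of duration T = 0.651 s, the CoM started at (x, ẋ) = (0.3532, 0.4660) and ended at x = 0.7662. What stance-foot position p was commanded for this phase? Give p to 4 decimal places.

ωT = 2.9609·0.651 = 1.927546; cosh(ωT) = 3.509064, sinh(ωT) = 3.363559
x(T) = p + (x₀−p)·cosh(ωT) + (ẋ₀/ω)·sinh(ωT) ⇒ p·(1 − cosh) = x(T) − x₀·cosh − (ẋ₀/ω)·sinh
numerator   = 0.7662 − (0.3532)·3.509064 − (0.4660/2.9609)·3.363559 = -1.002574
denominator = 1 − 3.509064 = -2.509064
p = -1.002574 / -2.509064 = 0.3996

p = 0.3996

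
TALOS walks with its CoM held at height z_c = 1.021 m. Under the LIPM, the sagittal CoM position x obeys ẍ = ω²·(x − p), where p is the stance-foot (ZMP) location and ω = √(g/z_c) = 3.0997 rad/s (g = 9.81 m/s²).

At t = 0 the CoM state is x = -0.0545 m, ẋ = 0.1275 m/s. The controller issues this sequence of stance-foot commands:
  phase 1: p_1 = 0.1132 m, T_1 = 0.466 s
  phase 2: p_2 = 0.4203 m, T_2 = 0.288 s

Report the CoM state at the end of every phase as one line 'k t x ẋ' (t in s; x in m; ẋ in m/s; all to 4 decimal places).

1 0.4660 -0.1797 -0.7553
2 0.7540 -0.6827 -2.9666

phase 1: p=0.1132, T=0.466, ωT=1.444460, cosh=2.237718, sinh=2.001845; start (x,ẋ)=(-0.054500, 0.127500) → end (x,ẋ)=(-0.179723, -0.755289)
phase 2: p=0.4203, T=0.288, ωT=0.892714, cosh=1.425645, sinh=1.016102; start (x,ẋ)=(-0.179723, -0.755289) → end (x,ẋ)=(-0.682709, -2.966615)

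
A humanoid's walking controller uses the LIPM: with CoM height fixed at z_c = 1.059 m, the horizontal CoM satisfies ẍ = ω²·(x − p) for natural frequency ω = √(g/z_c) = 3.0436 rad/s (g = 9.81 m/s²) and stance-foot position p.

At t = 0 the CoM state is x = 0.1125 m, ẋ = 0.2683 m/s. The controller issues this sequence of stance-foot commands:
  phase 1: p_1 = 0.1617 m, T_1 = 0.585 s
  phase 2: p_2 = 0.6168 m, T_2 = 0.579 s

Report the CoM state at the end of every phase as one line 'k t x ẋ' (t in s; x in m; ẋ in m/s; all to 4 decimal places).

phase 1: p=0.1617, T=0.585, ωT=1.780506, cosh=3.050705, sinh=2.882152; start (x,ẋ)=(0.112500, 0.268300) → end (x,ẋ)=(0.265673, 0.386916)
phase 2: p=0.6168, T=0.579, ωT=1.762244, cosh=2.998578, sinh=2.826919; start (x,ẋ)=(0.265673, 0.386916) → end (x,ẋ)=(-0.076710, -1.860900)

1 0.5850 0.2657 0.3869
2 1.1640 -0.0767 -1.8609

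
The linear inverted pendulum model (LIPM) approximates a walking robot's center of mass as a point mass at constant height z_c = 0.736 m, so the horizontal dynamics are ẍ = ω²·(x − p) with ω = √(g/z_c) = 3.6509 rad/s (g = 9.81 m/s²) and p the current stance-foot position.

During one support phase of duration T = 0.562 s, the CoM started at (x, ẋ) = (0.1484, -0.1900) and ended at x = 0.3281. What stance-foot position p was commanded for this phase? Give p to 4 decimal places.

ωT = 3.6509·0.562 = 2.051806; cosh(ωT) = 3.955222, sinh(ωT) = 3.826719
x(T) = p + (x₀−p)·cosh(ωT) + (ẋ₀/ω)·sinh(ωT) ⇒ p·(1 − cosh) = x(T) − x₀·cosh − (ẋ₀/ω)·sinh
numerator   = 0.3281 − (0.1484)·3.955222 − (-0.1900/3.6509)·3.826719 = -0.059705
denominator = 1 − 3.955222 = -2.955222
p = -0.059705 / -2.955222 = 0.0202

p = 0.0202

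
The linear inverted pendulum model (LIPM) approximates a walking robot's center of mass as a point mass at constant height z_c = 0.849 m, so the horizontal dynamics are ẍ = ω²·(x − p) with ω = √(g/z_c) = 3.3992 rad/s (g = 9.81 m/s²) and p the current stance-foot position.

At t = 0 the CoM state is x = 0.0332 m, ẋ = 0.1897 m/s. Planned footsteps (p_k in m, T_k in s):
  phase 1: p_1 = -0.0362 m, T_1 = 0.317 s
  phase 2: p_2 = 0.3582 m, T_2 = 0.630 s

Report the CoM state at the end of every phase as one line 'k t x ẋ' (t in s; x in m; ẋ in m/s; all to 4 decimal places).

phase 1: p=-0.0362, T=0.317, ωT=1.077546, cosh=1.638947, sinh=1.298517; start (x,ẋ)=(0.033200, 0.189700) → end (x,ẋ)=(0.150010, 0.617234)
phase 2: p=0.3582, T=0.630, ωT=2.141496, cosh=4.314821, sinh=4.197342; start (x,ẋ)=(0.150010, 0.617234) → end (x,ẋ)=(0.222058, -0.307125)

1 0.3170 0.1500 0.6172
2 0.9470 0.2221 -0.3071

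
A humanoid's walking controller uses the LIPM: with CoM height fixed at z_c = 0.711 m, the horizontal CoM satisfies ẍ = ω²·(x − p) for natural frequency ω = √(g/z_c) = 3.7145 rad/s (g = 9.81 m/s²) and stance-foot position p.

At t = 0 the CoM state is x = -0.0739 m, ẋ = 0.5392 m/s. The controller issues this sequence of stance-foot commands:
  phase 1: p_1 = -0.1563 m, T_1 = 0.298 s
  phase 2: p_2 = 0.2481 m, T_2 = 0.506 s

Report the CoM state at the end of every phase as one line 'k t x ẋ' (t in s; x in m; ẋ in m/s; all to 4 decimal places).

phase 1: p=-0.1563, T=0.298, ωT=1.106921, cosh=1.677803, sinh=1.347227; start (x,ẋ)=(-0.073900, 0.539200) → end (x,ẋ)=(0.177516, 1.317024)
phase 2: p=0.2481, T=0.506, ωT=1.879537, cosh=3.351566, sinh=3.198905; start (x,ẋ)=(0.177516, 1.317024) → end (x,ẋ)=(1.145745, 3.575384)

1 0.2980 0.1775 1.3170
2 0.8040 1.1457 3.5754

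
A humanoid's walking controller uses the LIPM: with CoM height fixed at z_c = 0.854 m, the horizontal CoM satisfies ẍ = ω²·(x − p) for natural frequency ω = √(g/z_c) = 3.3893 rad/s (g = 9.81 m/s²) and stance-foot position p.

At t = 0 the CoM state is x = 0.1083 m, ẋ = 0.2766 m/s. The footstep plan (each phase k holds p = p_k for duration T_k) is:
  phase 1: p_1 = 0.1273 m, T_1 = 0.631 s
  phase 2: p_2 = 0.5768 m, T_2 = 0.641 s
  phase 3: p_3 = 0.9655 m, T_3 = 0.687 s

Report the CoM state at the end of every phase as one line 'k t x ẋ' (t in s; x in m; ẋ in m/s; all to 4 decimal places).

phase 1: p=0.1273, T=0.631, ωT=2.138648, cosh=4.302885, sinh=4.185071; start (x,ẋ)=(0.108300, 0.276600) → end (x,ẋ)=(0.387088, 0.920673)
phase 2: p=0.5768, T=0.641, ωT=2.172541, cosh=4.447229, sinh=4.333341; start (x,ẋ)=(0.387088, 0.920673) → end (x,ẋ)=(0.910221, 1.308145)
phase 3: p=0.9655, T=0.687, ωT=2.328449, cosh=5.179730, sinh=5.082284; start (x,ẋ)=(0.910221, 1.308145) → end (x,ẋ)=(2.640741, 5.823626)

1 0.6310 0.3871 0.9207
2 1.2720 0.9102 1.3081
3 1.9590 2.6407 5.8236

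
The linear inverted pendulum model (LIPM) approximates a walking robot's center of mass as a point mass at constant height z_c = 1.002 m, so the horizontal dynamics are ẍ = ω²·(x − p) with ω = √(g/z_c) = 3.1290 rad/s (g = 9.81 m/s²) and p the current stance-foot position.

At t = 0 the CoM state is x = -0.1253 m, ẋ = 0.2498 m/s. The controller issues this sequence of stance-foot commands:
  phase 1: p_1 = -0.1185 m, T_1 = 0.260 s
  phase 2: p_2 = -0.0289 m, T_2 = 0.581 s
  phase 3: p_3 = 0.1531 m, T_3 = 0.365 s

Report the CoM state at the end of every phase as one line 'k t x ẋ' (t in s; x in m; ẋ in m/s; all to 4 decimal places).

1 0.2600 -0.0553 0.3178
2 0.8410 0.1922 0.7567
3 1.2060 0.5608 1.4782

phase 1: p=-0.1185, T=0.260, ωT=0.813540, cosh=1.349583, sinh=0.906297; start (x,ẋ)=(-0.125300, 0.249800) → end (x,ẋ)=(-0.055324, 0.317842)
phase 2: p=-0.0289, T=0.581, ωT=1.817949, cosh=3.160786, sinh=2.998427; start (x,ẋ)=(-0.055324, 0.317842) → end (x,ẋ)=(0.192158, 0.756719)
phase 3: p=0.1531, T=0.365, ωT=1.142085, cosh=1.726224, sinh=1.407071; start (x,ẋ)=(0.192158, 0.756719) → end (x,ẋ)=(0.560810, 1.478229)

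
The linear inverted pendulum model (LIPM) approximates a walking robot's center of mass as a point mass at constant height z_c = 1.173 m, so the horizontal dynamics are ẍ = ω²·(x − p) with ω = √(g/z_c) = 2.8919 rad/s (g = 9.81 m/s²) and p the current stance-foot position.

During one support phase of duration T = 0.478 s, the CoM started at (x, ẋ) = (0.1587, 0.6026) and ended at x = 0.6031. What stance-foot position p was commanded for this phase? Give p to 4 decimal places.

p = 0.1091

ωT = 2.8919·0.478 = 1.382328; cosh(ωT) = 2.117580, sinh(ωT) = 1.866587
x(T) = p + (x₀−p)·cosh(ωT) + (ẋ₀/ω)·sinh(ωT) ⇒ p·(1 − cosh) = x(T) − x₀·cosh − (ẋ₀/ω)·sinh
numerator   = 0.6031 − (0.1587)·2.117580 − (0.6026/2.8919)·1.866587 = -0.121910
denominator = 1 − 2.117580 = -1.117580
p = -0.121910 / -1.117580 = 0.1091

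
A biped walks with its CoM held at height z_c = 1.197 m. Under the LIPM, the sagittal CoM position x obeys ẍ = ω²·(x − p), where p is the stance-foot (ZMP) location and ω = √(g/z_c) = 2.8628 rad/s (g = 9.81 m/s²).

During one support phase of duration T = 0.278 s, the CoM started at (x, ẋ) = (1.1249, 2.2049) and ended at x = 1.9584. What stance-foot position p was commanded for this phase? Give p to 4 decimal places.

ωT = 2.8628·0.278 = 0.795858; cosh(ωT) = 1.333768, sinh(ωT) = 0.882574
x(T) = p + (x₀−p)·cosh(ωT) + (ẋ₀/ω)·sinh(ωT) ⇒ p·(1 − cosh) = x(T) − x₀·cosh − (ẋ₀/ω)·sinh
numerator   = 1.9584 − (1.1249)·1.333768 − (2.2049/2.8628)·0.882574 = -0.221706
denominator = 1 − 1.333768 = -0.333768
p = -0.221706 / -0.333768 = 0.6643

p = 0.6643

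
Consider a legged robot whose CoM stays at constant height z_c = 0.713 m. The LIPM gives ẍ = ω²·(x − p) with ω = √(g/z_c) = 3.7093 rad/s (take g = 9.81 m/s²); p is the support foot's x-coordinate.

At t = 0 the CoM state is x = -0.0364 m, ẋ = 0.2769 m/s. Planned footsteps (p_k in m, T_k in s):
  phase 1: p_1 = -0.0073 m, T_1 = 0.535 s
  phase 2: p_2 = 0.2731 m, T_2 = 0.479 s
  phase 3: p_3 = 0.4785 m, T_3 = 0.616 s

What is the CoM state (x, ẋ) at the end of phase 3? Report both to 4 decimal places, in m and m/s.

phase 1: p=-0.0073, T=0.535, ωT=1.984476, cosh=3.706342, sinh=3.568889; start (x,ẋ)=(-0.036400, 0.276900) → end (x,ẋ)=(0.151264, 0.641058)
phase 2: p=0.2731, T=0.479, ωT=1.776755, cosh=3.039915, sinh=2.870729; start (x,ẋ)=(0.151264, 0.641058) → end (x,ẋ)=(0.398860, 0.651401)
phase 3: p=0.4785, T=0.616, ωT=2.284929, cosh=4.963384, sinh=4.861603; start (x,ẋ)=(0.398860, 0.651401) → end (x,ẋ)=(0.936978, 1.797000)

x = 0.9370, ẋ = 1.7970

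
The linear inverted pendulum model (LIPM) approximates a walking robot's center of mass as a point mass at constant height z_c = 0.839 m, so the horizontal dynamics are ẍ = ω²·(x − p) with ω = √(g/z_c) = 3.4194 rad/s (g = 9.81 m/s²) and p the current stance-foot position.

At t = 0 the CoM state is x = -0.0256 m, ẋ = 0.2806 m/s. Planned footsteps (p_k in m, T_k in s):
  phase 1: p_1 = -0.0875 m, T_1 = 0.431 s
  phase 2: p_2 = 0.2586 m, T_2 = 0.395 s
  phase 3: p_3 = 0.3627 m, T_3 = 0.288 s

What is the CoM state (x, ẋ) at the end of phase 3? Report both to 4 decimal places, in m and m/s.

phase 1: p=-0.0875, T=0.431, ωT=1.473761, cosh=2.297344, sinh=2.068281; start (x,ẋ)=(-0.025600, 0.280600) → end (x,ẋ)=(0.224431, 1.082409)
phase 2: p=0.2586, T=0.395, ωT=1.350663, cosh=2.059526, sinh=1.800458; start (x,ẋ)=(0.224431, 1.082409) → end (x,ẋ)=(0.758162, 2.018890)
phase 3: p=0.3627, T=0.288, ωT=0.984787, cosh=1.525380, sinh=1.151862; start (x,ẋ)=(0.758162, 2.018890) → end (x,ẋ)=(1.646015, 4.637172)

x = 1.6460, ẋ = 4.6372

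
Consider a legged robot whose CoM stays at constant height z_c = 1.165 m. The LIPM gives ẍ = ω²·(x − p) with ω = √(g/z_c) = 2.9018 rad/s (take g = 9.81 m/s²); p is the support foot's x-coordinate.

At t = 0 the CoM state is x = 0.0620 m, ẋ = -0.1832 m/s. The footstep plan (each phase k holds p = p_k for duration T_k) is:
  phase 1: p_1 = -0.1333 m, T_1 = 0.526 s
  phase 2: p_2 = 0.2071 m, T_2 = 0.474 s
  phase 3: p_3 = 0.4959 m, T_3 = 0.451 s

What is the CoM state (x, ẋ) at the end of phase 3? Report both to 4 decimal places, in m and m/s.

phase 1: p=-0.1333, T=0.526, ωT=1.526347, cosh=2.409332, sinh=2.192004; start (x,ẋ)=(0.062000, -0.183200) → end (x,ẋ)=(0.198854, 0.800866)
phase 2: p=0.2071, T=0.474, ωT=1.375453, cosh=2.104797, sinh=1.852072; start (x,ẋ)=(0.198854, 0.800866) → end (x,ẋ)=(0.700897, 1.641346)
phase 3: p=0.4959, T=0.451, ωT=1.308712, cosh=1.985785, sinh=1.715617; start (x,ẋ)=(0.700897, 1.641346) → end (x,ẋ)=(1.873385, 4.279913)

x = 1.8734, ẋ = 4.2799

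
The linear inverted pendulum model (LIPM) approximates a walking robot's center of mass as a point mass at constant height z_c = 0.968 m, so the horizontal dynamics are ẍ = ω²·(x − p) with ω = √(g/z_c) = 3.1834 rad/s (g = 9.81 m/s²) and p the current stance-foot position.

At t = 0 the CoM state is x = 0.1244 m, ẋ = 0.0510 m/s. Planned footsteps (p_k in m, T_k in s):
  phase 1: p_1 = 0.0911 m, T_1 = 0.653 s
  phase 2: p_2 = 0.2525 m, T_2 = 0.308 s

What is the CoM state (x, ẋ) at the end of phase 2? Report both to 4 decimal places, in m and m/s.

phase 1: p=0.0911, T=0.653, ωT=2.078760, cosh=4.059818, sinh=3.934733; start (x,ẋ)=(0.124400, 0.051000) → end (x,ẋ)=(0.289329, 0.624161)
phase 2: p=0.2525, T=0.308, ωT=0.980487, cosh=1.520441, sinh=1.145313; start (x,ẋ)=(0.289329, 0.624161) → end (x,ẋ)=(0.533054, 1.083277)

x = 0.5331, ẋ = 1.0833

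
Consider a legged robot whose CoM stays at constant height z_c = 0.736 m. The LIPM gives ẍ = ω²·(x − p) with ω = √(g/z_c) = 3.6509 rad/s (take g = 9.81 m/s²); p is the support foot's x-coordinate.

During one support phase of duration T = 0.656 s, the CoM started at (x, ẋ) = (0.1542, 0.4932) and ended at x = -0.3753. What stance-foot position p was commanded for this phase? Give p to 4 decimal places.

p = 0.4333

ωT = 3.6509·0.656 = 2.394990; cosh(ωT) = 5.529633, sinh(ωT) = 5.438460
x(T) = p + (x₀−p)·cosh(ωT) + (ẋ₀/ω)·sinh(ωT) ⇒ p·(1 − cosh) = x(T) − x₀·cosh − (ẋ₀/ω)·sinh
numerator   = -0.3753 − (0.1542)·5.529633 − (0.4932/3.6509)·5.438460 = -1.962651
denominator = 1 − 5.529633 = -4.529633
p = -1.962651 / -4.529633 = 0.4333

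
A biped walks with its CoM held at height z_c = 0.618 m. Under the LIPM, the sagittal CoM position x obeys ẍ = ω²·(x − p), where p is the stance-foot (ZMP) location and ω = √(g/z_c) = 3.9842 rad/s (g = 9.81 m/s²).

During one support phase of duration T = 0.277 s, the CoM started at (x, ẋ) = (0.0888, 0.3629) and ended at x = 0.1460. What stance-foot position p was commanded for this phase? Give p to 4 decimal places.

p = 0.1853

ωT = 3.9842·0.277 = 1.103623; cosh(ωT) = 1.673369, sinh(ωT) = 1.341702
x(T) = p + (x₀−p)·cosh(ωT) + (ẋ₀/ω)·sinh(ωT) ⇒ p·(1 − cosh) = x(T) − x₀·cosh − (ẋ₀/ω)·sinh
numerator   = 0.1460 − (0.0888)·1.673369 − (0.3629/3.9842)·1.341702 = -0.124804
denominator = 1 − 1.673369 = -0.673369
p = -0.124804 / -0.673369 = 0.1853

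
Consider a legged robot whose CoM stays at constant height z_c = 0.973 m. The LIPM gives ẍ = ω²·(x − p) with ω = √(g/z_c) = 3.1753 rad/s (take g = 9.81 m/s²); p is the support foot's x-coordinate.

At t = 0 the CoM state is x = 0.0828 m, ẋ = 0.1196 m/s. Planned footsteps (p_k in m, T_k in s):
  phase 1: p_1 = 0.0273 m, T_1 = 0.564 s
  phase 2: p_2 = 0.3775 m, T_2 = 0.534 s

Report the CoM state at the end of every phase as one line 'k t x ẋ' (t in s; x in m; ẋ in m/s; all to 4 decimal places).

1 0.5640 0.3080 0.8820
2 1.0980 0.9133 1.9035

phase 1: p=0.0273, T=0.564, ωT=1.790869, cosh=3.080738, sinh=2.913923; start (x,ẋ)=(0.082800, 0.119600) → end (x,ẋ)=(0.308036, 0.881974)
phase 2: p=0.3775, T=0.534, ωT=1.695610, cosh=2.816729, sinh=2.633242; start (x,ẋ)=(0.308036, 0.881974) → end (x,ẋ)=(0.913250, 1.903471)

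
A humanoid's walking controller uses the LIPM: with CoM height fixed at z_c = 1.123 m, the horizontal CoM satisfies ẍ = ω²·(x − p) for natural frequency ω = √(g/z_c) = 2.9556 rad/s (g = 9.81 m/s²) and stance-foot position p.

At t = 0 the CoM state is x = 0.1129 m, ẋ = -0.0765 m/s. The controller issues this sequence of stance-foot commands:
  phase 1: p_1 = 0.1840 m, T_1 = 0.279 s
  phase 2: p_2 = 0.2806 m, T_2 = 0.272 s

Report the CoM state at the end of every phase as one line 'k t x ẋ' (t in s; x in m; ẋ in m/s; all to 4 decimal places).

phase 1: p=0.1840, T=0.279, ωT=0.824612, cosh=1.359701, sinh=0.921296; start (x,ẋ)=(0.112900, -0.076500) → end (x,ẋ)=(0.063479, -0.297621)
phase 2: p=0.2806, T=0.272, ωT=0.803923, cosh=1.340929, sinh=0.893360; start (x,ẋ)=(0.063479, -0.297621) → end (x,ẋ)=(-0.100502, -0.972377)

1 0.2790 0.0635 -0.2976
2 0.5510 -0.1005 -0.9724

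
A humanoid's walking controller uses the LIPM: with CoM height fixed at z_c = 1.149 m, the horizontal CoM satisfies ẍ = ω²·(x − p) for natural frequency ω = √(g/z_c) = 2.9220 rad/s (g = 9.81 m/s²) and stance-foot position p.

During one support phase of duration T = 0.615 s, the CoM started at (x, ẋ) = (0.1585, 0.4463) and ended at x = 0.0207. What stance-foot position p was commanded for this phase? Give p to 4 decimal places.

ωT = 2.9220·0.615 = 1.797030; cosh(ωT) = 3.098749, sinh(ωT) = 2.932958
x(T) = p + (x₀−p)·cosh(ωT) + (ẋ₀/ω)·sinh(ωT) ⇒ p·(1 − cosh) = x(T) − x₀·cosh − (ẋ₀/ω)·sinh
numerator   = 0.0207 − (0.1585)·3.098749 − (0.4463/2.9220)·2.932958 = -0.918425
denominator = 1 − 3.098749 = -2.098749
p = -0.918425 / -2.098749 = 0.4376

p = 0.4376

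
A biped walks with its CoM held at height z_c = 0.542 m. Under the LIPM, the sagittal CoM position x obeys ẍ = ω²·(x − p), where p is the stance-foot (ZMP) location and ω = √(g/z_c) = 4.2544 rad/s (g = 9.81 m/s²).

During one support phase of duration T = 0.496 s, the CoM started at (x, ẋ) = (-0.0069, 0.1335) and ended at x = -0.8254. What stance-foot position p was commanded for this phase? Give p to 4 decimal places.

p = 0.2901

ωT = 4.2544·0.496 = 2.110182; cosh(ωT) = 4.185481, sinh(ωT) = 4.064265
x(T) = p + (x₀−p)·cosh(ωT) + (ẋ₀/ω)·sinh(ωT) ⇒ p·(1 − cosh) = x(T) − x₀·cosh − (ẋ₀/ω)·sinh
numerator   = -0.8254 − (-0.0069)·4.185481 − (0.1335/4.2544)·4.064265 = -0.924054
denominator = 1 − 4.185481 = -3.185481
p = -0.924054 / -3.185481 = 0.2901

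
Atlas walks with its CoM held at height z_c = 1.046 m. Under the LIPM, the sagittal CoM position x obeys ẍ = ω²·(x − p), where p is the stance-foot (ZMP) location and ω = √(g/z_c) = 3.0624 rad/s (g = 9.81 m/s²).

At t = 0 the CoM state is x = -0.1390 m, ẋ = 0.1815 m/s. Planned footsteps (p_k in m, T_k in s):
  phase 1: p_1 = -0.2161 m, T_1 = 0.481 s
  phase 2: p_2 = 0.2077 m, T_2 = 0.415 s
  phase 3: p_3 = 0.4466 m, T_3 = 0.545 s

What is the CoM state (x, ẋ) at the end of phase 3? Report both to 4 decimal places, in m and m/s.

phase 1: p=-0.2161, T=0.481, ωT=1.473014, cosh=2.295799, sinh=2.066566; start (x,ẋ)=(-0.139000, 0.181500) → end (x,ẋ)=(0.083386, 0.904627)
phase 2: p=0.2077, T=0.415, ωT=1.270896, cosh=1.922312, sinh=1.641732; start (x,ẋ)=(0.083386, 0.904627) → end (x,ẋ)=(0.453694, 1.113968)
phase 3: p=0.4466, T=0.545, ωT=1.669008, cosh=2.747667, sinh=2.559233; start (x,ẋ)=(0.453694, 1.113968) → end (x,ẋ)=(1.397028, 3.116408)

x = 1.3970, ẋ = 3.1164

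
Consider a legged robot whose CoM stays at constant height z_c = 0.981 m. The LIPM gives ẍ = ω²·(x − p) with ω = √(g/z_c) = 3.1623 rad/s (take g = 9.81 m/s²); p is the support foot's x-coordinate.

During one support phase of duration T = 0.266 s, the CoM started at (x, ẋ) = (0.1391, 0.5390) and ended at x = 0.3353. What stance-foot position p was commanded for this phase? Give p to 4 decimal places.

ωT = 3.1623·0.266 = 0.841172; cosh(ωT) = 1.375144, sinh(ωT) = 0.943939
x(T) = p + (x₀−p)·cosh(ωT) + (ẋ₀/ω)·sinh(ωT) ⇒ p·(1 − cosh) = x(T) − x₀·cosh − (ẋ₀/ω)·sinh
numerator   = 0.3353 − (0.1391)·1.375144 − (0.5390/3.1623)·0.943939 = -0.016873
denominator = 1 − 1.375144 = -0.375144
p = -0.016873 / -0.375144 = 0.0450

p = 0.0450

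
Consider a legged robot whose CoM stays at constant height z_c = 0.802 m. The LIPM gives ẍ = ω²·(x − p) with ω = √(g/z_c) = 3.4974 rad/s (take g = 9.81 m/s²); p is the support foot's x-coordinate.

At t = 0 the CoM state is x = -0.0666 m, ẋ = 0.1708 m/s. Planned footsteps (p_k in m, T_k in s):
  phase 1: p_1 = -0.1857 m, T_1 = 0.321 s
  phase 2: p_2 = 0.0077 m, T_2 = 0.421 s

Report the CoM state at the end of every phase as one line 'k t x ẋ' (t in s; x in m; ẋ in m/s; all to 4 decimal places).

1 0.3210 0.0838 0.8625
2 0.7420 0.6915 2.5284

phase 1: p=-0.1857, T=0.321, ωT=1.122665, cosh=1.699223, sinh=1.373811; start (x,ẋ)=(-0.066600, 0.170800) → end (x,ẋ)=(0.083769, 0.862475)
phase 2: p=0.0077, T=0.421, ωT=1.472405, cosh=2.294541, sinh=2.065168; start (x,ẋ)=(0.083769, 0.862475) → end (x,ẋ)=(0.691524, 2.528412)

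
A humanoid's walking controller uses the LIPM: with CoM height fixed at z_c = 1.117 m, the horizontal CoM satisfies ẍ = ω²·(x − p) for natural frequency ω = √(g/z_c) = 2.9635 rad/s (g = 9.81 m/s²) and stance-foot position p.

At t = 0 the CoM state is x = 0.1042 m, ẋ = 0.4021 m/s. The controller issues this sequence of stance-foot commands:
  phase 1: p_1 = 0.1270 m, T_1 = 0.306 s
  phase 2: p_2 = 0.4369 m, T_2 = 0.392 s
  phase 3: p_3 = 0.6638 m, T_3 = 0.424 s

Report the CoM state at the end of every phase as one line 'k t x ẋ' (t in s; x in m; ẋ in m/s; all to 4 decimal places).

phase 1: p=0.1270, T=0.306, ωT=0.906831, cosh=1.440132, sinh=1.036330; start (x,ẋ)=(0.104200, 0.402100) → end (x,ẋ)=(0.234779, 0.509055)
phase 2: p=0.4369, T=0.392, ωT=1.161692, cosh=1.754146, sinh=1.441190; start (x,ẋ)=(0.234779, 0.509055) → end (x,ẋ)=(0.329910, 0.029702)
phase 3: p=0.6638, T=0.424, ωT=1.256524, cosh=1.898915, sinh=1.614273; start (x,ẋ)=(0.329910, 0.029702) → end (x,ẋ)=(0.045950, -1.540896)

1 0.3060 0.2348 0.5091
2 0.6980 0.3299 0.0297
3 1.1220 0.0459 -1.5409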